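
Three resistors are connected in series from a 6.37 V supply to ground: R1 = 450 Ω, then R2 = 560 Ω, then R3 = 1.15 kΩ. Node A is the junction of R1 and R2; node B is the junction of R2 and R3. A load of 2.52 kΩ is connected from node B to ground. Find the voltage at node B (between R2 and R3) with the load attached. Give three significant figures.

V ≈ 2.80 V

At node B, R3 is in parallel with the load: R3‖R_L = 789.6 Ω.
Below node A the resistance is R2 + (R3‖R_L) = 1350 Ω, so V_A = 6.37 × 1350/1800 = 4.777 V.
Then V_B = V_A × (R3‖R_L)/(R2 + R3‖R_L) = 4.777 × 789.6/1350 = 2.80 V.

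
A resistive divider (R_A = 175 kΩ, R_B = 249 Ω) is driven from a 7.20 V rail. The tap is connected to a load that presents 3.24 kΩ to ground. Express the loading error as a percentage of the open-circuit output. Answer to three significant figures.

The divider's output (Thévenin) resistance is R_A‖R_B = 248.6 Ω.
Fractional drop under load = R_th/(R_th + R_L) = 248.6 / (248.6 + 3240) = 0.07127.
So the output falls by 7.13 %.

7.13 %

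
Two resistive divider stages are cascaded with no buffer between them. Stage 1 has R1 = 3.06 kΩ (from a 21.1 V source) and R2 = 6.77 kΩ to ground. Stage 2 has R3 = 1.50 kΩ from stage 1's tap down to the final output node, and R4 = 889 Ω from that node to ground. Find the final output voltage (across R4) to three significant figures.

Stage 2 presents R3+R4 = 2389 Ω as a load on stage 1's tap.
Stage 1's lower leg becomes R2‖(R3+R4) = 1766 Ω, so V_mid = 21.1 × 1766/4826 = 7.721 V.
Stage 2 is itself unloaded: V_out = V_mid × R4/(R3+R4) = 7.721 × 889/2389 = 2.87 V.

V_out ≈ 2.87 V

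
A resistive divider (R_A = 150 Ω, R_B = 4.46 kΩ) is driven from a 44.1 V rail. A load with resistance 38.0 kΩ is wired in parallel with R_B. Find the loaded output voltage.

The load sits in parallel with R_B: R_B‖R_L = (4460 × 38000) / (4460 + 38000) = 3992 Ω.
V_out = 44.1 × 3992 / (150 + 3992) = 44.1 × 3992/4142 = 42.5 V.

V_out ≈ 42.5 V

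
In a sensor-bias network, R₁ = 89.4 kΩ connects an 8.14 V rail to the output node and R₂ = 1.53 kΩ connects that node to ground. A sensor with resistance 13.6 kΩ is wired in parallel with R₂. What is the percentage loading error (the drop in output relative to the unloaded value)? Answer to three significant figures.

9.96 %

The divider's output (Thévenin) resistance is R₁‖R₂ = 1.504 kΩ.
Fractional drop under load = R_th/(R_th + R_L) = 1.504 / (1.504 + 13.6) = 0.09959.
So the output falls by 9.96 %.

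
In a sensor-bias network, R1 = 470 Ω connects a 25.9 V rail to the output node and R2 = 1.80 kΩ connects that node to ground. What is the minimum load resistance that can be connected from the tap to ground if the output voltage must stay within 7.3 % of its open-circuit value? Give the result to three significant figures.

R_L(min) ≈ 4.73 kΩ

Output resistance R_th = R1‖R2 = (470 × 1800)/2270 = 372.7 Ω.
The fractional drop is R_th/(R_th + R_L); requiring this ≤ 0.0730 gives R_L ≥ R_th(1/0.0730 − 1) = 372.7 × 12.70 = 4.73 kΩ.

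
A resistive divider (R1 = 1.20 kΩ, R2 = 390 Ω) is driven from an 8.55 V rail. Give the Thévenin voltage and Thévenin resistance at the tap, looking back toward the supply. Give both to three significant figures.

V_th is the open-circuit tap voltage: 8.55 × 390/(1200 + 390) = 2.10 V.
With the supply zeroed, R1 and R2 appear in parallel from the tap: R_th = R1‖R2 = (1200 × 390)/1590 = 294 Ω.

V_th = 2.10 V, R_th = 294 Ω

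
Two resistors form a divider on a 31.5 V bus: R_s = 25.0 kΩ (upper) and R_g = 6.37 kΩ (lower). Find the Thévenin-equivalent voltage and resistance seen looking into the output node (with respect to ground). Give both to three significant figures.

V_th is the open-circuit tap voltage: 31.5 × 6.37/(25.0 + 6.37) = 6.40 V.
With the supply zeroed, R_s and R_g appear in parallel from the tap: R_th = R_s‖R_g = (25.0 × 6.37)/31.37 = 5.08 kΩ.

V_th = 6.40 V, R_th = 5.08 kΩ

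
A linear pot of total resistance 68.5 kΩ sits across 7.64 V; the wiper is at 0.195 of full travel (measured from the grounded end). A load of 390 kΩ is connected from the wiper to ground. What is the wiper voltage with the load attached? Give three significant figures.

V ≈ 1.45 V

The wiper splits the pot into (1−α)R = 55.14 kΩ above and αR = 13.36 kΩ below.
Lower section ‖ load = 12.92 kΩ.
V_wiper = 7.64 × 12.92/(55.14 + 12.92) = 1.45 V.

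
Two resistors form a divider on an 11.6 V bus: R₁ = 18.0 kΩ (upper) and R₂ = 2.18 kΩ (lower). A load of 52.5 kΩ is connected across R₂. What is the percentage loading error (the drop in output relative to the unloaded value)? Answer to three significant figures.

The divider's output (Thévenin) resistance is R₁‖R₂ = 1.944 kΩ.
Fractional drop under load = R_th/(R_th + R_L) = 1.944 / (1.944 + 52.5) = 0.03572.
So the output falls by 3.57 %.

3.57 %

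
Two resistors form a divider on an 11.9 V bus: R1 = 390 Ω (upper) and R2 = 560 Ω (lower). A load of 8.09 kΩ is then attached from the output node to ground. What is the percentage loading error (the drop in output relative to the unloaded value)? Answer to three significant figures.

The divider's output (Thévenin) resistance is R1‖R2 = 229.9 Ω.
Fractional drop under load = R_th/(R_th + R_L) = 229.9 / (229.9 + 8090) = 0.02763.
So the output falls by 2.76 %.

2.76 %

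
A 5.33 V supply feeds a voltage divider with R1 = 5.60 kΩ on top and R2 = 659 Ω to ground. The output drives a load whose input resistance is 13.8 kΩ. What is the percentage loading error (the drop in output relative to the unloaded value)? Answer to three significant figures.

The divider's output (Thévenin) resistance is R1‖R2 = 589.6 Ω.
Fractional drop under load = R_th/(R_th + R_L) = 589.6 / (589.6 + 13800) = 0.04098.
So the output falls by 4.10 %.

4.10 %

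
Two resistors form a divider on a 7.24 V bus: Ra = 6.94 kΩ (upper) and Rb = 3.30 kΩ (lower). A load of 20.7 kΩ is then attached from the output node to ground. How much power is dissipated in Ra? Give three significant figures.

P ≈ 3.80 mW

Total resistance from the source is Ra + (Rb‖R_L) = 9.786 kΩ, so I = 7.24/9.786 kΩ = 0.7398 mA.
P = I²·Ra = (0.7398 mA)² × 6.94 kΩ = 3.80 mW.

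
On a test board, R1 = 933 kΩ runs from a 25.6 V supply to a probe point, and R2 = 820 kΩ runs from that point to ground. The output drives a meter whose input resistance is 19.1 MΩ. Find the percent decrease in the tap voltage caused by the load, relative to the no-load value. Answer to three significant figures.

2.23 %

The divider's output (Thévenin) resistance is R1‖R2 = 436.4 kΩ.
Fractional drop under load = R_th/(R_th + R_L) = 436.4 / (436.4 + 19100) = 0.02234.
So the output falls by 2.23 %.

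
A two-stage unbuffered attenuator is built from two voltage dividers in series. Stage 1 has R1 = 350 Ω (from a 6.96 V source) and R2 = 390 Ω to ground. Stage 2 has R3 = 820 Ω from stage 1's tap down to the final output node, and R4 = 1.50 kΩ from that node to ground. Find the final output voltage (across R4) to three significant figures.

Stage 2 presents R3+R4 = 2320 Ω as a load on stage 1's tap.
Stage 1's lower leg becomes R2‖(R3+R4) = 333.9 Ω, so V_mid = 6.96 × 333.9/683.9 = 3.398 V.
Stage 2 is itself unloaded: V_out = V_mid × R4/(R3+R4) = 3.398 × 1500/2320 = 2.20 V.

V_out ≈ 2.20 V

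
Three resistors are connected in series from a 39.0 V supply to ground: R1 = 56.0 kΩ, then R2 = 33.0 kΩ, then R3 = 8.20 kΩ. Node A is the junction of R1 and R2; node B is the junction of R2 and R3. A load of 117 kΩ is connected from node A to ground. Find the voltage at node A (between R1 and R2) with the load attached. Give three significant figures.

V ≈ 13.7 V

Below node A the series string R2+R3 = 41.20 kΩ sits in parallel with the 117 kΩ load: 30.47 kΩ.
V_A = 39.0 × 30.47/(56.0 + 30.47) = 13.7 V.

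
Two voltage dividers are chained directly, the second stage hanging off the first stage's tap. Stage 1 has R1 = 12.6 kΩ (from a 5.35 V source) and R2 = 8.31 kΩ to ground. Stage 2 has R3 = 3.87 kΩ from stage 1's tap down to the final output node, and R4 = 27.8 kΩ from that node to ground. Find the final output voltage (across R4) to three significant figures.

Stage 2 presents R3+R4 = 31.67 kΩ as a load on stage 1's tap.
Stage 1's lower leg becomes R2‖(R3+R4) = 6.583 kΩ, so V_mid = 5.35 × 6.583/19.18 = 1.836 V.
Stage 2 is itself unloaded: V_out = V_mid × R4/(R3+R4) = 1.836 × 27.8/31.67 = 1.61 V.

V_out ≈ 1.61 V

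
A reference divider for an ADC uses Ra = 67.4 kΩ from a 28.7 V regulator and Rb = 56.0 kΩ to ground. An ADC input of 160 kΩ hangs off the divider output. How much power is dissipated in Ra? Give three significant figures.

P ≈ 4.68 mW

Total resistance from the source is Ra + (Rb‖R_L) = 108.9 kΩ, so I = 28.7/108.9 kΩ = 0.2636 mA.
P = I²·Ra = (0.2636 mA)² × 67.4 kΩ = 4.68 mW.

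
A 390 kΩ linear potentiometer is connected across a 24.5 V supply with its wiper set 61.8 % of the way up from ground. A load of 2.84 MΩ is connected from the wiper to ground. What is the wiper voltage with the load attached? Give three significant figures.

V ≈ 14.7 V

The wiper splits the pot into (1−α)R = 149.0 kΩ above and αR = 241.0 kΩ below.
Lower section ‖ load = 222.2 kΩ.
V_wiper = 24.5 × 222.2/(149.0 + 222.2) = 14.7 V.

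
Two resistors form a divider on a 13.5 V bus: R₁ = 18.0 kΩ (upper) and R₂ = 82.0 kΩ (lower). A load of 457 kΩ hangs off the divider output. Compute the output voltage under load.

V_out ≈ 10.7 V

The load sits in parallel with R₂: R₂‖R_L = (82.0 × 457) / (82.0 + 457) = 69.53 kΩ.
V_out = 13.5 × 69.53 / (18.0 + 69.53) = 13.5 × 69.53/87.53 = 10.7 V.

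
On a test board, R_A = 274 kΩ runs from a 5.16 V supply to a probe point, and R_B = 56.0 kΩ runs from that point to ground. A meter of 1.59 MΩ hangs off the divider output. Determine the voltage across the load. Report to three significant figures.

V_out ≈ 0.851 V

The load sits in parallel with R_B: R_B‖R_L = (56.0 × 1590) / (56.0 + 1590) = 54.09 kΩ.
V_out = 5.16 × 54.09 / (274 + 54.09) = 5.16 × 54.09/328.1 = 0.851 V.
(Unloaded it would have been 0.876 V.)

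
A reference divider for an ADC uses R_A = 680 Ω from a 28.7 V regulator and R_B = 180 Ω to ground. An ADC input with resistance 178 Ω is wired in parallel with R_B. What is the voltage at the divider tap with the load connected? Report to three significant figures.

V_out ≈ 3.34 V

The load sits in parallel with R_B: R_B‖R_L = (180 × 178) / (180 + 178) = 89.50 Ω.
V_out = 28.7 × 89.50 / (680 + 89.50) = 28.7 × 89.50/769.5 = 3.34 V.
(Unloaded it would have been 6.01 V.)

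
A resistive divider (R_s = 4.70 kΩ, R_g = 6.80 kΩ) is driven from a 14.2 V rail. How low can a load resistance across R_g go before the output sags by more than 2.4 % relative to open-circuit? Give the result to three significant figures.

R_L(min) ≈ 113 kΩ

Output resistance R_th = R_s‖R_g = (4.70 × 6.80)/11.50 = 2.779 kΩ.
The fractional drop is R_th/(R_th + R_L); requiring this ≤ 0.0240 gives R_L ≥ R_th(1/0.0240 − 1) = 2.779 × 40.67 = 113 kΩ.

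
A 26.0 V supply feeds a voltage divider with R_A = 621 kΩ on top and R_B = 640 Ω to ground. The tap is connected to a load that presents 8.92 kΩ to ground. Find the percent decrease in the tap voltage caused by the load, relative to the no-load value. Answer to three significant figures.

The divider's output (Thévenin) resistance is R_A‖R_B = 639.3 Ω.
Fractional drop under load = R_th/(R_th + R_L) = 639.3 / (639.3 + 8920) = 0.06688.
So the output falls by 6.69 %.

6.69 %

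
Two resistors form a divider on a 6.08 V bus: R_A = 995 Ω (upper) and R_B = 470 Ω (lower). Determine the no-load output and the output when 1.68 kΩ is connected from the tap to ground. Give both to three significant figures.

Open-circuit: V = 6.08 × 470/(995 + 470) = 1.95 V.
With the load, R_B becomes R_B‖R_L = 367.3 Ω, so V = 6.08 × 367.3/1362 = 1.64 V.

Unloaded: 1.95 V; loaded: 1.64 V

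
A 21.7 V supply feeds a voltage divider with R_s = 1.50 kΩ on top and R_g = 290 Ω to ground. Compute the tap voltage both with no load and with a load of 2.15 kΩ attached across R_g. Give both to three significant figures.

Unloaded: 3.52 V; loaded: 3.16 V

Open-circuit: V = 21.7 × 290/(1500 + 290) = 3.52 V.
With the load, R_g becomes R_g‖R_L = 255.5 Ω, so V = 21.7 × 255.5/1756 = 3.16 V.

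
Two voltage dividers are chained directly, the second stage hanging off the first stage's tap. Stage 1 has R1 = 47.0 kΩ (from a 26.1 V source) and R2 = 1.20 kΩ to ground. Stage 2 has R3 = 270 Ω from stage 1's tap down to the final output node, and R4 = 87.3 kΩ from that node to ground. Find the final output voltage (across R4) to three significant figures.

Stage 2 presents R3+R4 = 87570 Ω as a load on stage 1's tap.
Stage 1's lower leg becomes R2‖(R3+R4) = 1184 Ω, so V_mid = 26.1 × 1184/48180 = 0.6412 V.
Stage 2 is itself unloaded: V_out = V_mid × R4/(R3+R4) = 0.6412 × 87300/87570 = 0.639 V.

V_out ≈ 0.639 V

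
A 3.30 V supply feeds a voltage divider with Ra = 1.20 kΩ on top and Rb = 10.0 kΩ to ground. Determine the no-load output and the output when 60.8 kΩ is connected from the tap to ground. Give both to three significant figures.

Open-circuit: V = 3.30 × 10.0/(1.20 + 10.0) = 2.95 V.
With the load, Rb becomes Rb‖R_L = 8.588 kΩ, so V = 3.30 × 8.588/9.788 = 2.90 V.

Unloaded: 2.95 V; loaded: 2.90 V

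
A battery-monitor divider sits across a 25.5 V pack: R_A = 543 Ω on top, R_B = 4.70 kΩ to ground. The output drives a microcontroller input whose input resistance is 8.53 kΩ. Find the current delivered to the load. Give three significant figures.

I_L ≈ 2.54 mA

R_B‖R_L = 3030 Ω; V_out = 25.5 × 3030/3573 = 21.63 V.
I_L = V_out / R_L = 21.63 / 8.53 kΩ = 2.54 mA.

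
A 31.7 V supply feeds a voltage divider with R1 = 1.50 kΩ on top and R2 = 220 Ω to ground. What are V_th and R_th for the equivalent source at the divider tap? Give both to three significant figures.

V_th is the open-circuit tap voltage: 31.7 × 220/(1500 + 220) = 4.05 V.
With the supply zeroed, R1 and R2 appear in parallel from the tap: R_th = R1‖R2 = (1500 × 220)/1720 = 192 Ω.

V_th = 4.05 V, R_th = 192 Ω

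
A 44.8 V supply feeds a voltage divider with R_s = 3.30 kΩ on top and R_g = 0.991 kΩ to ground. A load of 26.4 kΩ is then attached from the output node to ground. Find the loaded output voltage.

V_out ≈ 10.1 V

The load sits in parallel with R_g: R_g‖R_L = (991 × 26400) / (991 + 26400) = 955.1 Ω.
V_out = 44.8 × 955.1 / (3300 + 955.1) = 44.8 × 955.1/4255 = 10.1 V.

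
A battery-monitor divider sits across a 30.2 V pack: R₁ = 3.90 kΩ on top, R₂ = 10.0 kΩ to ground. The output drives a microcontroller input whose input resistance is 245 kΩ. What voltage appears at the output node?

V_out ≈ 21.5 V

The load sits in parallel with R₂: R₂‖R_L = (10.0 × 245) / (10.0 + 245) = 9.608 kΩ.
V_out = 30.2 × 9.608 / (3.90 + 9.608) = 30.2 × 9.608/13.51 = 21.5 V.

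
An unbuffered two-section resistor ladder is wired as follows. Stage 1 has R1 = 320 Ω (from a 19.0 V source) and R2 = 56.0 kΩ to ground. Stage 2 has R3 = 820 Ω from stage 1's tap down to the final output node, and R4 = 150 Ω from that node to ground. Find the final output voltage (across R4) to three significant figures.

Stage 2 presents R3+R4 = 970.0 Ω as a load on stage 1's tap.
Stage 1's lower leg becomes R2‖(R3+R4) = 953.5 Ω, so V_mid = 19.0 × 953.5/1273 = 14.23 V.
Stage 2 is itself unloaded: V_out = V_mid × R4/(R3+R4) = 14.23 × 150/970.0 = 2.20 V.

V_out ≈ 2.20 V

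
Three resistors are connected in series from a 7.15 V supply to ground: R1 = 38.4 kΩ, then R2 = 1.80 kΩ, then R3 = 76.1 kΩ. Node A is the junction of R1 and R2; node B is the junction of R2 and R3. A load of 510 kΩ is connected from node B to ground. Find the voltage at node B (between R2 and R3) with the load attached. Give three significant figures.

At node B, R3 is in parallel with the load: R3‖R_L = 66.22 kΩ.
Below node A the resistance is R2 + (R3‖R_L) = 68.02 kΩ, so V_A = 7.15 × 68.02/106.4 = 4.570 V.
Then V_B = V_A × (R3‖R_L)/(R2 + R3‖R_L) = 4.570 × 66.22/68.02 = 4.45 V.

V ≈ 4.45 V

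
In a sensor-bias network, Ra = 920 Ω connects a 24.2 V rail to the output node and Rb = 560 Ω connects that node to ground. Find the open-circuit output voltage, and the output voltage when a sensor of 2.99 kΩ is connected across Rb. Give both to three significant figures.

Open-circuit: V = 24.2 × 560/(920 + 560) = 9.16 V.
With the load, Rb becomes Rb‖R_L = 471.7 Ω, so V = 24.2 × 471.7/1392 = 8.20 V.

Unloaded: 9.16 V; loaded: 8.20 V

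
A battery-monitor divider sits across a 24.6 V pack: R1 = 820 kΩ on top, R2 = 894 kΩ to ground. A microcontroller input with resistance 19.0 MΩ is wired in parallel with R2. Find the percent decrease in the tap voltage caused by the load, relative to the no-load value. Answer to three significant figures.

2.20 %

The divider's output (Thévenin) resistance is R1‖R2 = 427.7 kΩ.
Fractional drop under load = R_th/(R_th + R_L) = 427.7 / (427.7 + 19000) = 0.02202.
So the output falls by 2.20 %.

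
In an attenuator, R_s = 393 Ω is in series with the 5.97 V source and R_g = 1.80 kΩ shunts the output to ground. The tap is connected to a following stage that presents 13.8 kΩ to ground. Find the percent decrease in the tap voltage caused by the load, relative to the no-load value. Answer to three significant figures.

2.28 %

The divider's output (Thévenin) resistance is R_s‖R_g = 322.6 Ω.
Fractional drop under load = R_th/(R_th + R_L) = 322.6 / (322.6 + 13800) = 0.02284.
So the output falls by 2.28 %.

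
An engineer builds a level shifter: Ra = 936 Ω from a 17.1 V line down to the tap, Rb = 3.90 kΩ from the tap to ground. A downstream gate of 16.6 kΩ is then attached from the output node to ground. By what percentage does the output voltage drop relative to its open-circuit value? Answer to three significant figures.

4.35 %

The divider's output (Thévenin) resistance is Ra‖Rb = 754.8 Ω.
Fractional drop under load = R_th/(R_th + R_L) = 754.8 / (754.8 + 16600) = 0.04349.
So the output falls by 4.35 %.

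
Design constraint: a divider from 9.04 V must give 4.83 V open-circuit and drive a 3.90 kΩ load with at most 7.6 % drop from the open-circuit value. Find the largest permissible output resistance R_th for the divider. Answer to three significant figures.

R_th ≤ 321 Ω

Loading drop = R_th/(R_th + R_L) ≤ 0.0760, so R_th ≤ R_L · ε/(1−ε) = 3.90 kΩ × 0.0760/0.9240 = 321 Ω.
(Any R1, R2 with R2/(R1+R2) = 0.534 and R1‖R2 ≤ 321 Ω will meet the spec.)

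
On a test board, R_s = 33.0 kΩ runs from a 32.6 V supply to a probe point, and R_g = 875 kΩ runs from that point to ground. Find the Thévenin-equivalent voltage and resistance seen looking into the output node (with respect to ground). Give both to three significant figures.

V_th = 31.4 V, R_th = 31.8 kΩ

V_th is the open-circuit tap voltage: 32.6 × 875/(33.0 + 875) = 31.4 V.
With the supply zeroed, R_s and R_g appear in parallel from the tap: R_th = R_s‖R_g = (33.0 × 875)/908.0 = 31.8 kΩ.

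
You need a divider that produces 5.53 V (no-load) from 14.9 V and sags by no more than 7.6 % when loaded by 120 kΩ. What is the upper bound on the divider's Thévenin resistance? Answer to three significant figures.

Loading drop = R_th/(R_th + R_L) ≤ 0.0760, so R_th ≤ R_L · ε/(1−ε) = 120 kΩ × 0.0760/0.9240 = 9.87 kΩ.

R_th ≤ 9.87 kΩ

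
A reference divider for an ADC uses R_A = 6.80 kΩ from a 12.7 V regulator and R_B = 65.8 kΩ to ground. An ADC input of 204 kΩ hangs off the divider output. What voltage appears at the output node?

V_out ≈ 11.2 V

The load sits in parallel with R_B: R_B‖R_L = (65.8 × 204) / (65.8 + 204) = 49.75 kΩ.
V_out = 12.7 × 49.75 / (6.80 + 49.75) = 12.7 × 49.75/56.55 = 11.2 V.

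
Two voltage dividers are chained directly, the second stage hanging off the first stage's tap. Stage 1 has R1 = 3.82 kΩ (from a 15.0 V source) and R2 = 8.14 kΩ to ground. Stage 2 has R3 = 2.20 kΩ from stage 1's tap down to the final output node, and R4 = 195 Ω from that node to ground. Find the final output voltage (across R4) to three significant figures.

V_out ≈ 0.399 V

Stage 2 presents R3+R4 = 2395 Ω as a load on stage 1's tap.
Stage 1's lower leg becomes R2‖(R3+R4) = 1851 Ω, so V_mid = 15.0 × 1851/5671 = 4.895 V.
Stage 2 is itself unloaded: V_out = V_mid × R4/(R3+R4) = 4.895 × 195/2395 = 0.399 V.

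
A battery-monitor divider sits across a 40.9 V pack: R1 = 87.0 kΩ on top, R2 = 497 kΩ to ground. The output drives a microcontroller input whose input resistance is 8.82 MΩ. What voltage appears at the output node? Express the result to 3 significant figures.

V_out ≈ 34.5 V

The load sits in parallel with R2: R2‖R_L = (497 × 8820) / (497 + 8820) = 470.5 kΩ.
V_out = 40.9 × 470.5 / (87.0 + 470.5) = 40.9 × 470.5/557.5 = 34.5 V.
(Unloaded it would have been 34.8 V.)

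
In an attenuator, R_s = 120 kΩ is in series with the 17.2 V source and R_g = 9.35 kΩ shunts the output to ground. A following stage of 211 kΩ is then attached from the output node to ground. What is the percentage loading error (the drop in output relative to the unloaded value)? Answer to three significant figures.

The divider's output (Thévenin) resistance is R_s‖R_g = 8.674 kΩ.
Fractional drop under load = R_th/(R_th + R_L) = 8.674 / (8.674 + 211) = 0.03949.
So the output falls by 3.95 %.

3.95 %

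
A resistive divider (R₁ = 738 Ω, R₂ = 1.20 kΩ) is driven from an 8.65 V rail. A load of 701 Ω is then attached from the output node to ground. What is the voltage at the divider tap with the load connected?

V_out ≈ 3.24 V

The load sits in parallel with R₂: R₂‖R_L = (1200 × 701) / (1200 + 701) = 442.5 Ω.
V_out = 8.65 × 442.5 / (738 + 442.5) = 8.65 × 442.5/1181 = 3.24 V.
(Unloaded it would have been 5.36 V.)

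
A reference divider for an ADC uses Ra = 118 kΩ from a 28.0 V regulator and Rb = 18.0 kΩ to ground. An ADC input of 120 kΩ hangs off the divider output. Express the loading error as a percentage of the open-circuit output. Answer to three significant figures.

11.5 %

The divider's output (Thévenin) resistance is Ra‖Rb = 15.62 kΩ.
Fractional drop under load = R_th/(R_th + R_L) = 15.62 / (15.62 + 120) = 0.1152.
So the output falls by 11.5 %.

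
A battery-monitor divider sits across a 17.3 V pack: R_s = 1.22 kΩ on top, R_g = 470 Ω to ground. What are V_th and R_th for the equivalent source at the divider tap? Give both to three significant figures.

V_th = 4.81 V, R_th = 339 Ω

V_th is the open-circuit tap voltage: 17.3 × 470/(1220 + 470) = 4.81 V.
With the supply zeroed, R_s and R_g appear in parallel from the tap: R_th = R_s‖R_g = (1220 × 470)/1690 = 339 Ω.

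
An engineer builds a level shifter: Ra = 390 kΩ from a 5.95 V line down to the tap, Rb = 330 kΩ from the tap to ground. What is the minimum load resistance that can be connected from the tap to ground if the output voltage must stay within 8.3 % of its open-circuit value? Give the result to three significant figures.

R_L(min) ≈ 1.97 MΩ

Output resistance R_th = Ra‖Rb = (390 × 330)/720.0 = 178.8 kΩ.
The fractional drop is R_th/(R_th + R_L); requiring this ≤ 0.0830 gives R_L ≥ R_th(1/0.0830 − 1) = 178.8 × 11.05 = 1.97 MΩ.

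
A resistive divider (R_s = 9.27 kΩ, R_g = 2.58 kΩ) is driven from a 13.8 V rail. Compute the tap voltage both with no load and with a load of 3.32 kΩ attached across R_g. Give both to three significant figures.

Unloaded: 3.00 V; loaded: 1.87 V

Open-circuit: V = 13.8 × 2.58/(9.27 + 2.58) = 3.00 V.
With the load, R_g becomes R_g‖R_L = 1.452 kΩ, so V = 13.8 × 1.452/10.72 = 1.87 V.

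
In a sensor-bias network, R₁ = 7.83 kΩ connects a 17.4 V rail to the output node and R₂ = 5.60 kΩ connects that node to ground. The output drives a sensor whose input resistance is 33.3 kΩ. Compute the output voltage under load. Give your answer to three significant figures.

V_out ≈ 6.61 V

The load sits in parallel with R₂: R₂‖R_L = (5.60 × 33.3) / (5.60 + 33.3) = 4.794 kΩ.
V_out = 17.4 × 4.794 / (7.83 + 4.794) = 17.4 × 4.794/12.62 = 6.61 V.
(Unloaded it would have been 7.26 V.)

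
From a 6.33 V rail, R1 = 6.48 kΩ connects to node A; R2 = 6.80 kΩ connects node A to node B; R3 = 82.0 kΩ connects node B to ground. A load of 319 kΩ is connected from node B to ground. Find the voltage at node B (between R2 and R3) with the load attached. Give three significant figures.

V ≈ 5.26 V

At node B, R3 is in parallel with the load: R3‖R_L = 65.23 kΩ.
Below node A the resistance is R2 + (R3‖R_L) = 72.03 kΩ, so V_A = 6.33 × 72.03/78.51 = 5.808 V.
Then V_B = V_A × (R3‖R_L)/(R2 + R3‖R_L) = 5.808 × 65.23/72.03 = 5.26 V.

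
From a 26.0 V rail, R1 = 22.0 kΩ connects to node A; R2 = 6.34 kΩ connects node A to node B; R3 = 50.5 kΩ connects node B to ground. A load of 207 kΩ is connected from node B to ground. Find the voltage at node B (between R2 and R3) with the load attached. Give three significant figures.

V ≈ 15.3 V

At node B, R3 is in parallel with the load: R3‖R_L = 40.60 kΩ.
Below node A the resistance is R2 + (R3‖R_L) = 46.94 kΩ, so V_A = 26.0 × 46.94/68.94 = 17.70 V.
Then V_B = V_A × (R3‖R_L)/(R2 + R3‖R_L) = 17.70 × 40.60/46.94 = 15.3 V.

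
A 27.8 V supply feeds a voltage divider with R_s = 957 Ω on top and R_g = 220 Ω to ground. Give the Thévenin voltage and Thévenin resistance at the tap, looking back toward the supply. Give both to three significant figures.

V_th = 5.20 V, R_th = 179 Ω

V_th is the open-circuit tap voltage: 27.8 × 220/(957 + 220) = 5.20 V.
With the supply zeroed, R_s and R_g appear in parallel from the tap: R_th = R_s‖R_g = (957 × 220)/1177 = 179 Ω.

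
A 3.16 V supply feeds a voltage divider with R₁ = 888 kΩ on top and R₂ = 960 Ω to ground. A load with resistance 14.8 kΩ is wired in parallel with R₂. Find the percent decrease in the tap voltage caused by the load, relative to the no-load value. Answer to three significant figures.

The divider's output (Thévenin) resistance is R₁‖R₂ = 959.0 Ω.
Fractional drop under load = R_th/(R_th + R_L) = 959.0 / (959.0 + 14800) = 0.06085.
So the output falls by 6.09 %.

6.09 %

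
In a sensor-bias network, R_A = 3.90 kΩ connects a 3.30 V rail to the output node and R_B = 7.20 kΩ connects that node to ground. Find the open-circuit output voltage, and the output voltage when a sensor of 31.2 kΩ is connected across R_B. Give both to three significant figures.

Open-circuit: V = 3.30 × 7.20/(3.90 + 7.20) = 2.14 V.
With the load, R_B becomes R_B‖R_L = 5.850 kΩ, so V = 3.30 × 5.850/9.750 = 1.98 V.

Unloaded: 2.14 V; loaded: 1.98 V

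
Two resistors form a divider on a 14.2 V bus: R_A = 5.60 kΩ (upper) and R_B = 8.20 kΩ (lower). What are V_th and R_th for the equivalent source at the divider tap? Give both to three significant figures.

V_th is the open-circuit tap voltage: 14.2 × 8.20/(5.60 + 8.20) = 8.44 V.
With the supply zeroed, R_A and R_B appear in parallel from the tap: R_th = R_A‖R_B = (5.60 × 8.20)/13.80 = 3.33 kΩ.

V_th = 8.44 V, R_th = 3.33 kΩ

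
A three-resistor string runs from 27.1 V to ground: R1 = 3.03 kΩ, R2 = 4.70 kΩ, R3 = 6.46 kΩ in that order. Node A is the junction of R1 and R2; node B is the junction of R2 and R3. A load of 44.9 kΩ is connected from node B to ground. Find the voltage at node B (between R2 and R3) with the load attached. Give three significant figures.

V ≈ 11.4 V

At node B, R3 is in parallel with the load: R3‖R_L = 5.647 kΩ.
Below node A the resistance is R2 + (R3‖R_L) = 10.35 kΩ, so V_A = 27.1 × 10.35/13.38 = 20.96 V.
Then V_B = V_A × (R3‖R_L)/(R2 + R3‖R_L) = 20.96 × 5.647/10.35 = 11.4 V.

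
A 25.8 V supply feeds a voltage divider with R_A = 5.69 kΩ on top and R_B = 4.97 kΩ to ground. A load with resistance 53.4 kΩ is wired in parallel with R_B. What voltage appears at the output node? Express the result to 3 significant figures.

V_out ≈ 11.5 V

The load sits in parallel with R_B: R_B‖R_L = (4.97 × 53.4) / (4.97 + 53.4) = 4.547 kΩ.
V_out = 25.8 × 4.547 / (5.69 + 4.547) = 25.8 × 4.547/10.24 = 11.5 V.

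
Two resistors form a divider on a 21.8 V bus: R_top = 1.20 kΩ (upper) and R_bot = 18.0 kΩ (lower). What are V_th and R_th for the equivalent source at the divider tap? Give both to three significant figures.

V_th = 20.4 V, R_th = 1.12 kΩ

V_th is the open-circuit tap voltage: 21.8 × 18.0/(1.20 + 18.0) = 20.4 V.
With the supply zeroed, R_top and R_bot appear in parallel from the tap: R_th = R_top‖R_bot = (1.20 × 18.0)/19.20 = 1.12 kΩ.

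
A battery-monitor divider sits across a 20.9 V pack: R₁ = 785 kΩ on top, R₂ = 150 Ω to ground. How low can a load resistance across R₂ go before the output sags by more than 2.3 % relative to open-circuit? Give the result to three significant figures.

R_L(min) ≈ 6.37 kΩ

Output resistance R_th = R₁‖R₂ = (785000 × 150)/785200 = 150.0 Ω.
The fractional drop is R_th/(R_th + R_L); requiring this ≤ 0.0230 gives R_L ≥ R_th(1/0.0230 − 1) = 150.0 × 42.48 = 6.37 kΩ.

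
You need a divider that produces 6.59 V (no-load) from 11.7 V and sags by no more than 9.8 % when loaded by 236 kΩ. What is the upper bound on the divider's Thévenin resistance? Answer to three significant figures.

R_th ≤ 25.6 kΩ

Loading drop = R_th/(R_th + R_L) ≤ 0.0980, so R_th ≤ R_L · ε/(1−ε) = 236 kΩ × 0.0980/0.9020 = 25.6 kΩ.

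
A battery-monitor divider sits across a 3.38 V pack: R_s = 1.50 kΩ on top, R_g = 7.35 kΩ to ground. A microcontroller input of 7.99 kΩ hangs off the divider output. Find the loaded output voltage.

V_out ≈ 2.43 V

The load sits in parallel with R_g: R_g‖R_L = (7.35 × 7.99) / (7.35 + 7.99) = 3.828 kΩ.
V_out = 3.38 × 3.828 / (1.50 + 3.828) = 3.38 × 3.828/5.328 = 2.43 V.
(Unloaded it would have been 2.81 V.)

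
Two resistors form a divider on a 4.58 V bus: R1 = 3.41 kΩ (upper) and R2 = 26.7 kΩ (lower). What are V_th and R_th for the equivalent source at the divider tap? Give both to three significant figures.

V_th = 4.06 V, R_th = 3.02 kΩ

V_th is the open-circuit tap voltage: 4.58 × 26.7/(3.41 + 26.7) = 4.06 V.
With the supply zeroed, R1 and R2 appear in parallel from the tap: R_th = R1‖R2 = (3.41 × 26.7)/30.11 = 3.02 kΩ.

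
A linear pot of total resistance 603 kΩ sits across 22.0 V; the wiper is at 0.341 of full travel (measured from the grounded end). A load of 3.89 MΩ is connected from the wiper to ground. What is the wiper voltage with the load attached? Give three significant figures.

The wiper splits the pot into (1−α)R = 397.4 kΩ above and αR = 205.6 kΩ below.
Lower section ‖ load = 195.3 kΩ.
V_wiper = 22.0 × 195.3/(397.4 + 195.3) = 7.25 V.

V ≈ 7.25 V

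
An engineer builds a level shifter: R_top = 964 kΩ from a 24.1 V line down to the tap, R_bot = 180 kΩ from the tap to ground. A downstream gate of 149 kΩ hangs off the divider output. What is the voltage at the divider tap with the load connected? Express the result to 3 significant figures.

V_out ≈ 1.88 V

The load sits in parallel with R_bot: R_bot‖R_L = (180 × 149) / (180 + 149) = 81.52 kΩ.
V_out = 24.1 × 81.52 / (964 + 81.52) = 24.1 × 81.52/1046 = 1.88 V.
(Unloaded it would have been 3.79 V.)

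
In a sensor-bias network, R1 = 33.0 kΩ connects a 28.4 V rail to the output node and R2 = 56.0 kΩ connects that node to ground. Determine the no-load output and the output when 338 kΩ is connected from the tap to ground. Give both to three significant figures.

Unloaded: 17.9 V; loaded: 16.8 V

Open-circuit: V = 28.4 × 56.0/(33.0 + 56.0) = 17.9 V.
With the load, R2 becomes R2‖R_L = 48.04 kΩ, so V = 28.4 × 48.04/81.04 = 16.8 V.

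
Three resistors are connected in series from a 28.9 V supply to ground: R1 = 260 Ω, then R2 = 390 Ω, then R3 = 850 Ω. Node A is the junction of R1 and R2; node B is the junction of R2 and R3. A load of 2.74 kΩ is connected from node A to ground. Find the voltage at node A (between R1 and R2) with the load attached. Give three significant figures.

V ≈ 22.2 V

Below node A the series string R2+R3 = 1240 Ω sits in parallel with the 2740 Ω load: 853.7 Ω.
V_A = 28.9 × 853.7/(260 + 853.7) = 22.2 V.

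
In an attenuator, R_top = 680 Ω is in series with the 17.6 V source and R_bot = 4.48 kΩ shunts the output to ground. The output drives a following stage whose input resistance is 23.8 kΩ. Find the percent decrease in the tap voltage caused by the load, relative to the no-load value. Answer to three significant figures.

The divider's output (Thévenin) resistance is R_top‖R_bot = 590.4 Ω.
Fractional drop under load = R_th/(R_th + R_L) = 590.4 / (590.4 + 23800) = 0.02421.
So the output falls by 2.42 %.

2.42 %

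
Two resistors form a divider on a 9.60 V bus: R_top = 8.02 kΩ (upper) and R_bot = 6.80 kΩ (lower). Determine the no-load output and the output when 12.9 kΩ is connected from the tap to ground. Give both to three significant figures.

Open-circuit: V = 9.60 × 6.80/(8.02 + 6.80) = 4.40 V.
With the load, R_bot becomes R_bot‖R_L = 4.453 kΩ, so V = 9.60 × 4.453/12.47 = 3.43 V.

Unloaded: 4.40 V; loaded: 3.43 V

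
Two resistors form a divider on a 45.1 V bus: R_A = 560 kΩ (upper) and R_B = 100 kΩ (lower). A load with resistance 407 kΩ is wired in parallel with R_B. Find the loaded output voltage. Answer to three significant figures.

The load sits in parallel with R_B: R_B‖R_L = (100 × 407) / (100 + 407) = 80.28 kΩ.
V_out = 45.1 × 80.28 / (560 + 80.28) = 45.1 × 80.28/640.3 = 5.65 V.

V_out ≈ 5.65 V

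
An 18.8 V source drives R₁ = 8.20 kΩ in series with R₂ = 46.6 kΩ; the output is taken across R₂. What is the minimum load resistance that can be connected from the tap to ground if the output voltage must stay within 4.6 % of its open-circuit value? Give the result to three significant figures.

Output resistance R_th = R₁‖R₂ = (8.20 × 46.6)/54.80 = 6.973 kΩ.
The fractional drop is R_th/(R_th + R_L); requiring this ≤ 0.0460 gives R_L ≥ R_th(1/0.0460 − 1) = 6.973 × 20.74 = 145 kΩ.

R_L(min) ≈ 145 kΩ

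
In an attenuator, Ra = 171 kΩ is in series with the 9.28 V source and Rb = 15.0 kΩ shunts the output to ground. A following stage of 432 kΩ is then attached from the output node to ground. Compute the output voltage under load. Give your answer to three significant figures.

V_out ≈ 0.725 V

The load sits in parallel with Rb: Rb‖R_L = (15.0 × 432) / (15.0 + 432) = 14.50 kΩ.
V_out = 9.28 × 14.50 / (171 + 14.50) = 9.28 × 14.50/185.5 = 0.725 V.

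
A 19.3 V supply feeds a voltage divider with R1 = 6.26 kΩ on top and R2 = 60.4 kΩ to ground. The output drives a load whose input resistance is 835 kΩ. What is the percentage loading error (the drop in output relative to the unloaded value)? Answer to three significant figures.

The divider's output (Thévenin) resistance is R1‖R2 = 5.672 kΩ.
Fractional drop under load = R_th/(R_th + R_L) = 5.672 / (5.672 + 835) = 0.006747.
So the output falls by 0.675 %.

0.675 %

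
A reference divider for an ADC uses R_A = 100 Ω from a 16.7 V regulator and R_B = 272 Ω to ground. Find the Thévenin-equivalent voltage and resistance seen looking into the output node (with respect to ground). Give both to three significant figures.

V_th = 12.2 V, R_th = 73.1 Ω

V_th is the open-circuit tap voltage: 16.7 × 272/(100 + 272) = 12.2 V.
With the supply zeroed, R_A and R_B appear in parallel from the tap: R_th = R_A‖R_B = (100 × 272)/372.0 = 73.1 Ω.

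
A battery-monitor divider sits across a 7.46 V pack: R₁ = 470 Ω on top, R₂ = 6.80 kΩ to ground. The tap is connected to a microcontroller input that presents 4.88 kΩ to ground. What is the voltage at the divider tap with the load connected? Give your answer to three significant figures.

The load sits in parallel with R₂: R₂‖R_L = (6800 × 4880) / (6800 + 4880) = 2841 Ω.
V_out = 7.46 × 2841 / (470 + 2841) = 7.46 × 2841/3311 = 6.40 V.

V_out ≈ 6.40 V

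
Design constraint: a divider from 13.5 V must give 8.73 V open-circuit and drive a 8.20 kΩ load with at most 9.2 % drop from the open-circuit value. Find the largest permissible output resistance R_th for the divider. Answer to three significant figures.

R_th ≤ 831 Ω

Loading drop = R_th/(R_th + R_L) ≤ 0.0920, so R_th ≤ R_L · ε/(1−ε) = 8.20 kΩ × 0.0920/0.9080 = 831 Ω.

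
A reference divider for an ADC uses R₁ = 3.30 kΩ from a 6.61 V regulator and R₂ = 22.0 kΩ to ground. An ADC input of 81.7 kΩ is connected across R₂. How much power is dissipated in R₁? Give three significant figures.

P ≈ 0.339 mW

Total resistance from the source is R₁ + (R₂‖R_L) = 20.63 kΩ, so I = 6.61/20.63 kΩ = 0.3204 mA.
P = I²·R₁ = (0.3204 mA)² × 3.30 kΩ = 0.339 mW.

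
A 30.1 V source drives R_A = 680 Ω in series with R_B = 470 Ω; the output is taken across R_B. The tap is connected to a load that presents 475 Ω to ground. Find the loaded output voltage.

V_out ≈ 7.76 V

The load sits in parallel with R_B: R_B‖R_L = (470 × 475) / (470 + 475) = 236.2 Ω.
V_out = 30.1 × 236.2 / (680 + 236.2) = 30.1 × 236.2/916.2 = 7.76 V.
(Unloaded it would have been 12.3 V.)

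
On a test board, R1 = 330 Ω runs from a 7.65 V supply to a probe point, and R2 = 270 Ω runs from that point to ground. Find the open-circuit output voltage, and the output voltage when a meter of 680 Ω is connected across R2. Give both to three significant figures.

Open-circuit: V = 7.65 × 270/(330 + 270) = 3.44 V.
With the load, R2 becomes R2‖R_L = 193.3 Ω, so V = 7.65 × 193.3/523.3 = 2.83 V.

Unloaded: 3.44 V; loaded: 2.83 V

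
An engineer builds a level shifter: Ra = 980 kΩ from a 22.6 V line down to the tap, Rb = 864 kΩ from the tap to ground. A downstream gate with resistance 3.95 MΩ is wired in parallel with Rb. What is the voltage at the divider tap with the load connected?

The load sits in parallel with Rb: Rb‖R_L = (864 × 3950) / (864 + 3950) = 708.9 kΩ.
V_out = 22.6 × 708.9 / (980 + 708.9) = 22.6 × 708.9/1689 = 9.49 V.

V_out ≈ 9.49 V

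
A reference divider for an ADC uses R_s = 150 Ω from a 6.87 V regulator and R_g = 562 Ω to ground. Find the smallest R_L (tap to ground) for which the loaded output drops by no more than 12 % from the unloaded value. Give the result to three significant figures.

Output resistance R_th = R_s‖R_g = (150 × 562)/712.0 = 118.4 Ω.
The fractional drop is R_th/(R_th + R_L); requiring this ≤ 0.120 gives R_L ≥ R_th(1/0.120 − 1) = 118.4 × 7.333 = 868 Ω.

R_L(min) ≈ 868 Ω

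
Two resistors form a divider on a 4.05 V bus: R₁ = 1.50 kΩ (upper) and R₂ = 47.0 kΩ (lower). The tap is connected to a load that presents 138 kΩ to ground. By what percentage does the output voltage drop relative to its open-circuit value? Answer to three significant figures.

The divider's output (Thévenin) resistance is R₁‖R₂ = 1.454 kΩ.
Fractional drop under load = R_th/(R_th + R_L) = 1.454 / (1.454 + 138) = 0.01042.
So the output falls by 1.04 %.

1.04 %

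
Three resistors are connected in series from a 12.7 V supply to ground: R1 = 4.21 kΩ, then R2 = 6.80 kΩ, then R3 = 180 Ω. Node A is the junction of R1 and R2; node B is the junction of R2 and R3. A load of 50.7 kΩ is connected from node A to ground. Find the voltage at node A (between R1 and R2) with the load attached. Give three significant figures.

V ≈ 7.53 V

Below node A the series string R2+R3 = 6980 Ω sits in parallel with the 50700 Ω load: 6135 Ω.
V_A = 12.7 × 6135/(4210 + 6135) = 7.53 V.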